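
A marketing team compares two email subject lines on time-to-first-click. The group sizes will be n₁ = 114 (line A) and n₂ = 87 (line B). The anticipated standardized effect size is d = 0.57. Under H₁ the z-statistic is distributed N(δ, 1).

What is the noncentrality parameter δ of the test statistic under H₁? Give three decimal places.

δ = d / √(1/n₁ + 1/n₂) = 0.57 / √(1/114 + 1/87) = 4.0040

δ ≈ 4.004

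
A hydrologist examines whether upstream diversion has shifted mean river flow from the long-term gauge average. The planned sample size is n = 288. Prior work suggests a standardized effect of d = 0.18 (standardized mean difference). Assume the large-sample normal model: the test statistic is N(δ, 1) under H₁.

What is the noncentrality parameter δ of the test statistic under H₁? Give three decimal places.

δ = d·√n = 0.18 × √288 = 3.0547

δ ≈ 3.055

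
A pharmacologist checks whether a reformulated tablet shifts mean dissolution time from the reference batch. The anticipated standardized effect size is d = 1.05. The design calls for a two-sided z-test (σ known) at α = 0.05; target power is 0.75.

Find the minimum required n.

n = 7

Set Φ(δ − 1.960) = 0.75; then δ − 1.960 = Φ⁻¹(0.75) = 0.674, giving δ = 2.634.
(Ignoring the negligible lower-tail rejection probability gives the usual closed-form inversion.)
δ = d·√n ⇒ n = (δ/d)² = (2.634 / 1.05)² = 6.30.
Rounding up, n = 7.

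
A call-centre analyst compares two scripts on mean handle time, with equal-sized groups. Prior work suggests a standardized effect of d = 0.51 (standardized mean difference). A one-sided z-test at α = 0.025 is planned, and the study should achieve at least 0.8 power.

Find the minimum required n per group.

n = 61 per group

Set Φ(δ − 1.960) = 0.8; then δ − 1.960 = Φ⁻¹(0.8) = 0.842, giving δ = 2.802.
δ = d·√(n/2) ⇒ n = 2(δ/d)² = 2 × (2.802 / 0.51)² = 60.35.
Round up to the next whole unit.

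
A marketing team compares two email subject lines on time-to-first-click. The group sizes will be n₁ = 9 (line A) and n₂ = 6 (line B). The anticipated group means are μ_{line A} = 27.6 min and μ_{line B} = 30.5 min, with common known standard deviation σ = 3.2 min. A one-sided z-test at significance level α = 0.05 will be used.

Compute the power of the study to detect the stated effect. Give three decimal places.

Power ≈ 0.530

Standardized effect: d = |μ_{line A} − μ_{line B}| / σ = |27.6 − 30.5| / 3.2 = 0.9062
Noncentrality parameter: δ = d / √(1/n₁ + 1/n₂) = 0.9062 / √(1/9 + 1/6) = 1.7195
Critical value for a one-sided test at α = 0.05: z_α = 1.645.
Power = P(Z > 1.645 − δ) = Φ(0.075) = 0.5297.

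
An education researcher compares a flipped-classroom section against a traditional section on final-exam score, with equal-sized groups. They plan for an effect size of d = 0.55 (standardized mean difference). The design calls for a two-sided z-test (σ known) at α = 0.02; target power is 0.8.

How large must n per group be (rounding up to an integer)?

Set Φ(δ − 2.326) = 0.8; then δ − 2.326 = Φ⁻¹(0.8) = 0.842, giving δ = 3.168.
(The Φ(−δ − z_{α/2}) term is vanishingly small for δ > 0 and is dropped in the standard sample-size formula.)
δ = d·√(n/2) ⇒ n = 2(δ/d)² = 2 × (3.168 / 0.55)² = 66.35.
Rounding up, n = 67 per group.

n = 67 per group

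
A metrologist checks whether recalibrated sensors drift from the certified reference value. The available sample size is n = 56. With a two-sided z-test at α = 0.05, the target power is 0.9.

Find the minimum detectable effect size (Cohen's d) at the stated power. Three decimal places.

d ≈ 0.433

Required noncentrality: δ = z_{0.025} + z_{0.10} = 1.960 + 1.282 = 3.242.
(Lower-tail contribution to power is negligible for δ > 0.)
δ = d·√n ⇒ d = δ/√n = 3.242/√56 = 0.4332.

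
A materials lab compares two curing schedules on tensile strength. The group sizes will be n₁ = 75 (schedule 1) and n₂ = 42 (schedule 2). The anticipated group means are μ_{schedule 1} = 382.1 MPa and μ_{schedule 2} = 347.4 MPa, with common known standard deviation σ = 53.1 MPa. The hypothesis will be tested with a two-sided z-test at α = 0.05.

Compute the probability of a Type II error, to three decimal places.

Standardized effect: d = |μ_{schedule 1} − μ_{schedule 2}| / σ = |382.1 − 347.4| / 53.1 = 0.6535
Noncentrality parameter: λ = d / √(1/n₁ + 1/n₂) = 0.6535 / √(1/75 + 1/42) = 3.3908
Critical value for a two-sided test at α = 0.05: z_{α/2} = 1.960.
Power = Φ(λ − 1.960) + Φ(−λ − 1.960) = Φ(1.431) + Φ(-5.351) = 0.9238 + 0.0000 = 0.9238.
Type II error: β = 1 − power = 1 − 0.9238 = 0.0762.

β ≈ 0.076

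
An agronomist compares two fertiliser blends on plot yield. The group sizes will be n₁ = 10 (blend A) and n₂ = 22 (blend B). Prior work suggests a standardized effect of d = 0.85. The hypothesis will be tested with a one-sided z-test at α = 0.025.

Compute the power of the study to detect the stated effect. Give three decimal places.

Power ≈ 0.606

Noncentrality parameter: δ = d / √(1/n₁ + 1/n₂) = 0.85 / √(1/10 + 1/22) = 2.2287
Critical value for a one-sided test at α = 0.025: z_α = 1.960.
Power = P(Z > 1.960 − δ) = Φ(0.269) = 0.6059.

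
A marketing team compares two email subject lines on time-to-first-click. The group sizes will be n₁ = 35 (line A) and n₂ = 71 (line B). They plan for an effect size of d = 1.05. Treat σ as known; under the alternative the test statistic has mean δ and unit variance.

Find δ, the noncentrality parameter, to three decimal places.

δ ≈ 5.084

The noncentrality parameter scales effect size by the design's sample-size factor: δ = d / √(1/n₁ + 1/n₂) = 1.05 / √(1/35 + 1/71) = 5.0839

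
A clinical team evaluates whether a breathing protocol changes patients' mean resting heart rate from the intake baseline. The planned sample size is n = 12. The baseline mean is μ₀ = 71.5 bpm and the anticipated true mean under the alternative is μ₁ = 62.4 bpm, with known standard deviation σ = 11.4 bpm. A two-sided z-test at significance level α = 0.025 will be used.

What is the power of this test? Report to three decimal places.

Power ≈ 0.700

Standardized effect: d = |μ₁ − μ₀| / σ = |62.4 − 71.5| / 11.4 = 0.7982
Noncentrality parameter: δ = d·√n = 0.7982 × √12 = 2.7652
Two-sided α = 0.025 → critical value z_{0.0125} = 2.241.
Power = Φ(δ − 2.241) + Φ(−δ − 2.241) = Φ(0.524) + Φ(-5.007) = 0.6998 + 0.0000 = 0.6998.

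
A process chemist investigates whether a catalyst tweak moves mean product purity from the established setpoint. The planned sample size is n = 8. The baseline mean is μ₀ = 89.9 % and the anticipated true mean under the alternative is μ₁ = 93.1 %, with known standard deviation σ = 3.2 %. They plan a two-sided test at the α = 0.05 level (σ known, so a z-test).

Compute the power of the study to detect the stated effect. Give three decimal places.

Power ≈ 0.807

Standardized effect: d = |μ₁ − μ₀| / σ = |93.1 − 89.9| / 3.2 = 1.0000
Noncentrality parameter: δ = d·√n = 1.0000 × √8 = 2.8284
Critical value for a two-sided test at α = 0.05: z_{α/2} = 1.960.
Power = Φ(δ − 1.960) + Φ(−δ − 1.960) = Φ(0.868) + Φ(-4.788) = 0.8074 + 0.0000 = 0.8074.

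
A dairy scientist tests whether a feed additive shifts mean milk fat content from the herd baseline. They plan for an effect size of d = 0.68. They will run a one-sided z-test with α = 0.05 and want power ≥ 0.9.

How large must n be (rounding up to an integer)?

For power 0.9 need Φ(δ − z_{0.05}) = 0.9, so δ = z_{0.05} + z_{0.10} = 1.645 + 1.282 = 2.926.
δ = d·√n ⇒ n = (δ/d)² = (2.926 / 0.68)² = 18.52.
Rounding up, n = 19.

n = 19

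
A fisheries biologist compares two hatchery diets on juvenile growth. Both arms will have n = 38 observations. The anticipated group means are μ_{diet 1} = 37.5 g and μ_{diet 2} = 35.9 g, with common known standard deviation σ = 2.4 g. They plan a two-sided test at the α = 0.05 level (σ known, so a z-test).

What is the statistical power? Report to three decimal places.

Standardized effect: d = |μ_{diet 1} − μ_{diet 2}| / σ = |37.5 − 35.9| / 2.4 = 0.6667
Noncentrality parameter: λ = d·√(n/2) = 0.6667 × √(38/2) = 2.9059
Two-sided α = 0.05 → critical value z_{0.025} = 1.960.
Power = Φ(λ − 1.960) + Φ(−λ − 1.960) = Φ(0.946) + Φ(-4.866) = 0.8279 + 0.0000 = 0.8279.

Power ≈ 0.828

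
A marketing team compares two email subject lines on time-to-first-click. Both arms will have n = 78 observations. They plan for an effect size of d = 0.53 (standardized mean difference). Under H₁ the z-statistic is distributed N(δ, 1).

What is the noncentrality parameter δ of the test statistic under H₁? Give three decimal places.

δ ≈ 3.310

δ = d·√(n/2) = 0.53 × √(78/2) = 3.3098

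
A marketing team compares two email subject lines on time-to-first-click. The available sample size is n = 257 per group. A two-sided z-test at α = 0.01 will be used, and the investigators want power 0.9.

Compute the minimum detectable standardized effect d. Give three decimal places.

d ≈ 0.340

Need Φ(δ − 2.576) = 0.9, so δ = 2.576 + 1.282 = 3.857.
(Lower-tail contribution to power is negligible for δ > 0.)
δ = d·√(n/2) ⇒ d = δ/√(n/2) = 3.857/√(257/2) = 0.3403.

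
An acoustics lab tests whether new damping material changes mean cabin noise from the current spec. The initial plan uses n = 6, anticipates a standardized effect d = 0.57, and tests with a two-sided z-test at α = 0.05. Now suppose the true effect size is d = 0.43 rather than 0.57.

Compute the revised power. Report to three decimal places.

Power ≈ 0.184

With d = 0.43: δ = d·√n = 0.43 × √6 = 1.0533. Critical value z_{0.025} = 1.960.
Revised power = Φ(δ − 1.960) + Φ(−δ − 1.960) = Φ(-0.907) + Φ(-3.013) = 0.1823 + 0.0013 = 0.1836.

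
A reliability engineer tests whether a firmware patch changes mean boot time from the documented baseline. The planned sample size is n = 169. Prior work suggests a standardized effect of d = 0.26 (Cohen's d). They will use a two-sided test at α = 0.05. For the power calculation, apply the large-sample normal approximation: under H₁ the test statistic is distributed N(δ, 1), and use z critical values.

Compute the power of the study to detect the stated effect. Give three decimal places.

Noncentrality parameter: δ = d·√n = 0.26 × √169 = 3.3800
Critical value for a two-sided test at α = 0.05: z_{α/2} = 1.960.
Power = Φ(δ − 1.960) + Φ(−δ − 1.960) = Φ(1.420) + Φ(-5.340) = 0.9222 + 0.0000 = 0.9222.

Power ≈ 0.922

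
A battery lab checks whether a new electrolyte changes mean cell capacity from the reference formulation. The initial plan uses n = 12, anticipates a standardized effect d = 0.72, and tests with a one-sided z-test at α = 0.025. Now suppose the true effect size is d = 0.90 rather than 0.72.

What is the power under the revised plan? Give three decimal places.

Power ≈ 0.877

With d = 0.90: δ = d·√n = 0.90 × √12 = 3.1177. Critical value z_{0.025} = 1.960.
Revised power = P(Z > 1.960 − δ) = Φ(1.158) = 0.8765.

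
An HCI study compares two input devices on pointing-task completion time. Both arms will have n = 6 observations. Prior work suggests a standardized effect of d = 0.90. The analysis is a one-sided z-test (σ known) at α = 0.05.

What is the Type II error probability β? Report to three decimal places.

β ≈ 0.534

Noncentrality parameter: δ = d·√(n/2) = 0.90 × √(6/2) = 1.5588
One-sided α = 0.05 → critical value z_{0.05} = 1.645.
Power = Φ(δ − 1.645) = Φ(-0.086) = 0.4657.
Type II error: β = 1 − power = 1 − 0.4657 = 0.5343.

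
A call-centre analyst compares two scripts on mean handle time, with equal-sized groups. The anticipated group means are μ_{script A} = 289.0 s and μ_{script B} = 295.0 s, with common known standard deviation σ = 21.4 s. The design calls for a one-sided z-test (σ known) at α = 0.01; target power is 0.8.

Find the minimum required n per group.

n = 256 per group

Standardized effect: d = |μ_{script A} − μ_{script B}| / σ = |289.0 − 295.0| / 21.4 = 0.2804
For power 0.8 need Φ(δ − z_{0.01}) = 0.8, so δ = z_{0.01} + z_{0.20} = 2.326 + 0.842 = 3.168.
δ = d·√(n/2) ⇒ n = 2(δ/d)² = 2 × (3.168 / 0.2804)² = 255.34.
Rounding up, n = 256 per group.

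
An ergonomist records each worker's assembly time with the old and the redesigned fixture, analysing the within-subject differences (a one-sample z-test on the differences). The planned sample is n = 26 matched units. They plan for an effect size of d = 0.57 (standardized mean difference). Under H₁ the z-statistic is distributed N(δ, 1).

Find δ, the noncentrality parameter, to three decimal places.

δ = d·√n = 0.57 × √26 = 2.9064

δ ≈ 2.906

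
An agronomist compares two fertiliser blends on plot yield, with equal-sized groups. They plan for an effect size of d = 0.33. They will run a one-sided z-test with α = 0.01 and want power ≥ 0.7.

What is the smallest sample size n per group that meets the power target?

n = 150 per group

Set Φ(δ − 2.326) = 0.7; then δ − 2.326 = Φ⁻¹(0.7) = 0.524, giving δ = 2.851.
δ = d·√(n/2) ⇒ n = 2(δ/d)² = 2 × (2.851 / 0.33)² = 149.25.
Rounding up, n = 150 per group.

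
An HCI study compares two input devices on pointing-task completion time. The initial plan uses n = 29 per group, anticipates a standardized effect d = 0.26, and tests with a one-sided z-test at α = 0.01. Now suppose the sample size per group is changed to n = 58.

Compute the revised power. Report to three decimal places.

Power ≈ 0.177

With n = 58 per group: δ = d·√(n/2) = 0.26 × √(58/2) = 1.4001. Critical value z_{0.01} = 2.326.
Revised power = P(Z > 2.326 − δ) = Φ(-0.926) = 0.1772.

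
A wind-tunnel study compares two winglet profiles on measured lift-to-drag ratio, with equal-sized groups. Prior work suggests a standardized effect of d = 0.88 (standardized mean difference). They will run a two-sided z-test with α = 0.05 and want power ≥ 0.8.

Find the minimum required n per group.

Set Φ(δ − 1.960) = 0.8; then δ − 1.960 = Φ⁻¹(0.8) = 0.842, giving δ = 2.802.
(The Φ(−δ − z_{α/2}) term is vanishingly small for δ > 0 and is dropped in the standard sample-size formula.)
δ = d·√(n/2) ⇒ n = 2(δ/d)² = 2 × (2.802 / 0.88)² = 20.27.
Round up to the next whole unit.

n = 21 per group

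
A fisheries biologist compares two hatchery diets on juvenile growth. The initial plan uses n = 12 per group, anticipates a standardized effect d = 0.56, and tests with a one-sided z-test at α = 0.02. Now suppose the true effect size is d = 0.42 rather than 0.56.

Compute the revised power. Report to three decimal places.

Power ≈ 0.153

With d = 0.42: δ = d·√(n/2) = 0.42 × √(12/2) = 1.0288. Critical value z_{0.02} = 2.054.
Revised power = P(Z > 2.054 − δ) = Φ(-1.025) = 0.1527.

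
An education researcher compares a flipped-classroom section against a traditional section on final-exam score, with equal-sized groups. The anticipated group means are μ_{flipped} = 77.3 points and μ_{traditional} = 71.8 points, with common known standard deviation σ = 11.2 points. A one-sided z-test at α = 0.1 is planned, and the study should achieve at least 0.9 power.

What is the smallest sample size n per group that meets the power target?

Standardized effect: d = |μ_{flipped} − μ_{traditional}| / σ = |77.3 − 71.8| / 11.2 = 0.4911
For power 0.9 need Φ(δ − z_{0.1}) = 0.9, so δ = z_{0.1} + z_{0.10} = 1.282 + 1.282 = 2.563.
δ = d·√(n/2) ⇒ n = 2(δ/d)² = 2 × (2.563 / 0.4911)² = 54.48.
Round up to the next whole unit.

n = 55 per group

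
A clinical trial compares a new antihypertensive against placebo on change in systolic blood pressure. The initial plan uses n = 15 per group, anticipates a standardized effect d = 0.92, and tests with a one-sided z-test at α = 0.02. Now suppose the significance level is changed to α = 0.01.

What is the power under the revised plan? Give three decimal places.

δ = d·√(n/2) = 0.92 × √(15/2) = 2.5195 (unchanged). New critical value: z_{0.01} = 2.326.
Revised power = P(Z > 2.326 − δ) = Φ(0.193) = 0.5766.

Power ≈ 0.577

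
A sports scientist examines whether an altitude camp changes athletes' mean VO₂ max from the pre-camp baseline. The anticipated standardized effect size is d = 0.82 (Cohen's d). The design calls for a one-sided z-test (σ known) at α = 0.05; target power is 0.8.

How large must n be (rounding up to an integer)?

n = 10

For power 0.8 need Φ(δ − z_{0.05}) = 0.8, so δ = z_{0.05} + z_{0.20} = 1.645 + 0.842 = 2.486.
δ = d·√n ⇒ n = (δ/d)² = (2.486 / 0.82)² = 9.19.
Round up to the next whole unit.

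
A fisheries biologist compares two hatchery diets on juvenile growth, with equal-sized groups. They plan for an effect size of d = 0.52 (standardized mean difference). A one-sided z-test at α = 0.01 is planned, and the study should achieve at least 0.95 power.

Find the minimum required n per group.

For power 0.95 need Φ(δ − z_{0.01}) = 0.95, so δ = z_{0.01} + z_{0.05} = 2.326 + 1.645 = 3.971.
δ = d·√(n/2) ⇒ n = 2(δ/d)² = 2 × (3.971 / 0.52)² = 116.65.
Round up to the next whole unit.

n = 117 per group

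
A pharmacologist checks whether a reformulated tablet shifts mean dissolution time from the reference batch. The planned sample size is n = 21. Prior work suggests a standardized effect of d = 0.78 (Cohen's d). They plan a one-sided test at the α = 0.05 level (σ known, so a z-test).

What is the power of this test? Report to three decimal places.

Power ≈ 0.973

Noncentrality parameter: δ = d·√n = 0.78 × √21 = 3.5744
One-sided α = 0.05 → critical value z_{0.05} = 1.645.
Power = P(Z > 1.645 − δ) = Φ(1.930) = 0.9732.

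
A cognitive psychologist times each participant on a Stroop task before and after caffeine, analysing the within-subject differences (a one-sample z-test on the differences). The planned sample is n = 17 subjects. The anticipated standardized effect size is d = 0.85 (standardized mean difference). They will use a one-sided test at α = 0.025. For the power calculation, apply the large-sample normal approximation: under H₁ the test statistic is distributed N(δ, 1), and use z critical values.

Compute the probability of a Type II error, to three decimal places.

Noncentrality parameter: δ = d·√n = 0.85 × √17 = 3.5046
One-sided α = 0.025 → critical value z_{0.025} = 1.960.
Power = P(Z > 1.960 − δ) = Φ(1.545) = 0.9388.
Type II error: β = 1 − power = 1 − 0.9388 = 0.0612.

β ≈ 0.061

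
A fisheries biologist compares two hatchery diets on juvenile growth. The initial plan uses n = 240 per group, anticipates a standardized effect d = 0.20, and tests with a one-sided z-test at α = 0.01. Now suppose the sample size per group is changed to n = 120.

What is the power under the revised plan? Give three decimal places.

With n = 120 per group: δ = d·√(n/2) = 0.20 × √(120/2) = 1.5492. Critical value z_{0.01} = 2.326.
Revised power = P(Z > 2.326 − δ) = Φ(-0.777) = 0.2185.

Power ≈ 0.219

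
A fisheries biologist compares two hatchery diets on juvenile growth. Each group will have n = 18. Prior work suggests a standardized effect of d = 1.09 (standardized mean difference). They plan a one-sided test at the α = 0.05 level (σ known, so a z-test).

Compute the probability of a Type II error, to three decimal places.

β ≈ 0.052

Noncentrality parameter: δ = d·√(n/2) = 1.09 × √(18/2) = 3.2700
One-sided α = 0.05 → critical value z_{0.05} = 1.645.
Power = P(Z > 1.645 − δ) = Φ(1.625) = 0.9479.
Type II error: β = 1 − power = 1 − 0.9479 = 0.0521.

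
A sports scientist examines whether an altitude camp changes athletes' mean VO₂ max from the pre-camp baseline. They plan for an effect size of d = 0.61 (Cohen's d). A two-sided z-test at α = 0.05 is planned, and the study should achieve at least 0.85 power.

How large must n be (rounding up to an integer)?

For power 0.85 need Φ(δ − z_{0.025}) = 0.85, so δ = z_{0.025} + z_{0.15} = 1.960 + 1.036 = 2.996.
(The Φ(−δ − z_{α/2}) term is vanishingly small for δ > 0 and is dropped in the standard sample-size formula.)
δ = d·√n ⇒ n = (δ/d)² = (2.996 / 0.61)² = 24.13.
Rounding up, n = 25.

n = 25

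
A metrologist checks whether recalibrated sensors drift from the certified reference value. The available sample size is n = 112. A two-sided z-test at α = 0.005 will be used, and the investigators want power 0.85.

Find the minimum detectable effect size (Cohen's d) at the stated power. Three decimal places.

d ≈ 0.363

Need Φ(δ − 2.807) = 0.85, so δ = 2.807 + 1.036 = 3.843.
(Lower-tail contribution to power is negligible for δ > 0.)
δ = d·√n ⇒ d = δ/√n = 3.843/√112 = 0.3632.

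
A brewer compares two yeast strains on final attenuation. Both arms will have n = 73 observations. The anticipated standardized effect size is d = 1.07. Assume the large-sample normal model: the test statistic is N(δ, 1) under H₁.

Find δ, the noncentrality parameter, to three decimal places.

δ ≈ 6.464

The noncentrality parameter scales effect size by the design's sample-size factor: δ = d·√(n/2) = 1.07 × √(73/2) = 6.4644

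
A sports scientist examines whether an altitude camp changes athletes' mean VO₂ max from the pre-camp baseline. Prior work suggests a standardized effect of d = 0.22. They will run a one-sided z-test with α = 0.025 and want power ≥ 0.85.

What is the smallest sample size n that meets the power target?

Set Φ(δ − 1.960) = 0.85; then δ − 1.960 = Φ⁻¹(0.85) = 1.036, giving δ = 2.996.
δ = d·√n ⇒ n = (δ/d)² = (2.996 / 0.22)² = 185.50.
Rounding up, n = 186.

n = 186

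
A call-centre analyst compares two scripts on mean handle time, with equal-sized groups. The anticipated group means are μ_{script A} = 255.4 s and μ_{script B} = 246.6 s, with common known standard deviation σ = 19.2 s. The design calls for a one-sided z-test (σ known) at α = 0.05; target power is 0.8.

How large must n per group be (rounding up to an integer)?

Standardized effect: d = |μ_{script A} − μ_{script B}| / σ = |255.4 − 246.6| / 19.2 = 0.4583
For power 0.8 need Φ(δ − z_{0.05}) = 0.8, so δ = z_{0.05} + z_{0.20} = 1.645 + 0.842 = 2.486.
δ = d·√(n/2) ⇒ n = 2(δ/d)² = 2 × (2.486 / 0.4583)² = 58.86.
Rounding up, n = 59 per group.

n = 59 per group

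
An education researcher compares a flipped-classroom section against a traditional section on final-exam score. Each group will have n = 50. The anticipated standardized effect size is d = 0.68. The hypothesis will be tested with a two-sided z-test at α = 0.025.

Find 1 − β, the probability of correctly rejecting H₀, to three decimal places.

Noncentrality parameter: δ = d·√(n/2) = 0.68 × √(50/2) = 3.4000
Critical value for a two-sided test at α = 0.025: z_{α/2} = 2.241.
Power = Φ(δ − 2.241) + Φ(−δ − 2.241) = Φ(1.159) + Φ(-5.641) = 0.8767 + 0.0000 = 0.8767.

Power ≈ 0.877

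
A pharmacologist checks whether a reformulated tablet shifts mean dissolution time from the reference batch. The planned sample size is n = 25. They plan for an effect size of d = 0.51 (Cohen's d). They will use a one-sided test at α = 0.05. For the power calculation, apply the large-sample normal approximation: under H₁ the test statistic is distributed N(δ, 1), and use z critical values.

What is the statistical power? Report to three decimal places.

Noncentrality parameter: δ = d·√n = 0.51 × √25 = 2.5500
Critical value for a one-sided test at α = 0.05: z_α = 1.645.
Power = Φ(δ − 1.645) = Φ(0.905) = 0.8173.

Power ≈ 0.817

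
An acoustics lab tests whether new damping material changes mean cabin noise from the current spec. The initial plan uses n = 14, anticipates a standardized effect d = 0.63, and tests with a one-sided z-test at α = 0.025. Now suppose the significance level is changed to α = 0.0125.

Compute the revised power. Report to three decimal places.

δ = d·√n = 0.63 × √14 = 2.3572 (unchanged). New critical value: z_{0.0125} = 2.241.
Revised power = P(Z > 2.241 − δ) = Φ(0.116) = 0.5461.

Power ≈ 0.546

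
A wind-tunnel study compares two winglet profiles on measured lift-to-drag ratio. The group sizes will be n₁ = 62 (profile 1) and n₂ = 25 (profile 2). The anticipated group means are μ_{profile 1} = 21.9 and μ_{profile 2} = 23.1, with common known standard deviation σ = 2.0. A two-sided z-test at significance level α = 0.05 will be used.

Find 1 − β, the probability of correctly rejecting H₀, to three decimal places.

Power ≈ 0.717

Standardized effect: d = |μ_{profile 1} − μ_{profile 2}| / σ = |21.9 − 23.1| / 2.0 = 0.6000
Noncentrality parameter: λ = d / √(1/n₁ + 1/n₂) = 0.6000 / √(1/62 + 1/25) = 2.5325
Critical value for a two-sided test at α = 0.05: z_{α/2} = 1.960.
Power = Φ(λ − 1.960) + Φ(−λ − 1.960) = Φ(0.573) + Φ(-4.493) = 0.7165 + 0.0000 = 0.7165.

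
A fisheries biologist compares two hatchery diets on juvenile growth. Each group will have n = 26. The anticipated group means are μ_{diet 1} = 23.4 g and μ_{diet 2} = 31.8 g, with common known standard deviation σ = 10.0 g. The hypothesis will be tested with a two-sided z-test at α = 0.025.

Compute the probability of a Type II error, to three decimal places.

Standardized effect: d = |μ_{diet 1} − μ_{diet 2}| / σ = |23.4 − 31.8| / 10.0 = 0.8400
Noncentrality parameter: δ = d·√(n/2) = 0.8400 × √(26/2) = 3.0287
Critical value for a two-sided test at α = 0.025: z_{α/2} = 2.241.
Power = Φ(δ − 2.241) + Φ(−δ − 2.241) = Φ(0.787) + Φ(-5.270) = 0.7844 + 0.0000 = 0.7844.
Type II error: β = 1 − power = 1 − 0.7844 = 0.2156.

β ≈ 0.216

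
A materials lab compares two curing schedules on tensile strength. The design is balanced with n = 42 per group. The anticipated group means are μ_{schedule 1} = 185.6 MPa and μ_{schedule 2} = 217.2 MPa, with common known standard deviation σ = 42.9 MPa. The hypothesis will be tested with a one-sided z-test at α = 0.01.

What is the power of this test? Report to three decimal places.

Standardized effect: d = |μ_{schedule 1} − μ_{schedule 2}| / σ = |185.6 − 217.2| / 42.9 = 0.7366
Noncentrality parameter: λ = d·√(n/2) = 0.7366 × √(42/2) = 3.3755
One-sided α = 0.01 → critical value z_{0.01} = 2.326.
Power = Φ(λ − 2.326) = Φ(1.049) = 0.8529.

Power ≈ 0.853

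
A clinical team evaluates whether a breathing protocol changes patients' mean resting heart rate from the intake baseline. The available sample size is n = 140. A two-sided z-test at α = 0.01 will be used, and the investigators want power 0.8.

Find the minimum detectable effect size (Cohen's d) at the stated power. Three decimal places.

d ≈ 0.289

Need Φ(δ − 2.576) = 0.8, so δ = 2.576 + 0.842 = 3.417.
(The second rejection-region term Φ(−δ − z_{α/2}) is negligible and dropped.)
δ = d·√n ⇒ d = δ/√n = 3.417/√140 = 0.2888.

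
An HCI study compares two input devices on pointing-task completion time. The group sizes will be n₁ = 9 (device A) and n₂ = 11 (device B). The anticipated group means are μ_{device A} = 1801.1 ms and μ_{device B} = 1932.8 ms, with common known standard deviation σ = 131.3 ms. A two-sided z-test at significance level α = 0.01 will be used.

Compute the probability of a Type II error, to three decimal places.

β ≈ 0.635

Standardized effect: d = |μ_{device A} − μ_{device B}| / σ = |1801.1 − 1932.8| / 131.3 = 1.0030
Noncentrality parameter: δ = d / √(1/n₁ + 1/n₂) = 1.0030 / √(1/9 + 1/11) = 2.2316
Critical value for a two-sided test at α = 0.01: z_{α/2} = 2.576.
Power = Φ(δ − 2.576) + Φ(−δ − 2.576) = Φ(-0.344) + Φ(-4.807) = 0.3654 + 0.0000 = 0.3654.
Type II error: β = 1 − power = 1 − 0.3654 = 0.6346.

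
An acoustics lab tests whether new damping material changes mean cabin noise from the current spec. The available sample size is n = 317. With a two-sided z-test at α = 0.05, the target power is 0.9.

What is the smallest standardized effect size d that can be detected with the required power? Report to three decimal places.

Required noncentrality: δ = z_{0.025} + z_{0.10} = 1.960 + 1.282 = 3.242.
(Lower-tail contribution to power is negligible for δ > 0.)
δ = d·√n ⇒ d = δ/√n = 3.242/√317 = 0.1821.

d ≈ 0.182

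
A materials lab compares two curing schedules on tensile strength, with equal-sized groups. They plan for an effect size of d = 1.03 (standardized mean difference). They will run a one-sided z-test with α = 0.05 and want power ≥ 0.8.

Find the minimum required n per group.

Set Φ(δ − 1.645) = 0.8; then δ − 1.645 = Φ⁻¹(0.8) = 0.842, giving δ = 2.486.
δ = d·√(n/2) ⇒ n = 2(δ/d)² = 2 × (2.486 / 1.03)² = 11.66.
Round up to the next whole unit.

n = 12 per group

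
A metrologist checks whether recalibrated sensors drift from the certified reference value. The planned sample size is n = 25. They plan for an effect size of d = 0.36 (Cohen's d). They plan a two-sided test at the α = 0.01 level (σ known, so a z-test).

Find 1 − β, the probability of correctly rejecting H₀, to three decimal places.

Noncentrality parameter: δ = d·√n = 0.36 × √25 = 1.8000
Critical value for a two-sided test at α = 0.01: z_{α/2} = 2.576.
Power = Φ(δ − 2.576) + Φ(−δ − 2.576) = Φ(-0.776) + Φ(-4.376) = 0.2189 + 0.0000 = 0.2189.

Power ≈ 0.219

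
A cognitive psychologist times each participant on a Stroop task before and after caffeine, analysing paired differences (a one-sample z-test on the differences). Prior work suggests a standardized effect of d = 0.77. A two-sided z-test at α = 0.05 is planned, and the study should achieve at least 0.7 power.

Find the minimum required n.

n = 11

Set Φ(δ − 1.960) = 0.7; then δ − 1.960 = Φ⁻¹(0.7) = 0.524, giving δ = 2.484.
(Ignoring the negligible lower-tail rejection probability gives the usual closed-form inversion.)
δ = d·√n ⇒ n = (δ/d)² = (2.484 / 0.77)² = 10.41.
Rounding up, n = 11.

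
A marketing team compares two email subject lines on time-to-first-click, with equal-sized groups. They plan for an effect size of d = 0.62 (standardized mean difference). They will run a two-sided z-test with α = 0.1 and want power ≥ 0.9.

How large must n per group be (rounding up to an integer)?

Set Φ(δ − 1.645) = 0.9; then δ − 1.645 = Φ⁻¹(0.9) = 1.282, giving δ = 2.926.
(Ignoring the negligible lower-tail rejection probability gives the usual closed-form inversion.)
δ = d·√(n/2) ⇒ n = 2(δ/d)² = 2 × (2.926 / 0.62)² = 44.56.
Rounding up, n = 45 per group.

n = 45 per group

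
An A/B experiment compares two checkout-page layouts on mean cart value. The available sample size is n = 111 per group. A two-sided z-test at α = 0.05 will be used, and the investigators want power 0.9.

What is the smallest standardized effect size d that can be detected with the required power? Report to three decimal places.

d ≈ 0.435

Required noncentrality: δ = z_{0.025} + z_{0.10} = 1.960 + 1.282 = 3.242.
(Lower-tail contribution to power is negligible for δ > 0.)
δ = d·√(n/2) ⇒ d = δ/√(n/2) = 3.242/√(111/2) = 0.4351.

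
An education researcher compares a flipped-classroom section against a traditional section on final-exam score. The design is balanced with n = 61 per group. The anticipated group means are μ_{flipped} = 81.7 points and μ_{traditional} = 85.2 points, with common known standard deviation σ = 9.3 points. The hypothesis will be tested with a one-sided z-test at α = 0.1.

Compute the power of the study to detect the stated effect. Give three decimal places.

Power ≈ 0.787

Standardized effect: d = |μ_{flipped} − μ_{traditional}| / σ = |81.7 − 85.2| / 9.3 = 0.3763
Noncentrality parameter: δ = d·√(n/2) = 0.3763 × √(61/2) = 2.0784
Critical value for a one-sided test at α = 0.1: z_α = 1.282.
Power = Φ(δ − 1.282) = Φ(0.797) = 0.7872.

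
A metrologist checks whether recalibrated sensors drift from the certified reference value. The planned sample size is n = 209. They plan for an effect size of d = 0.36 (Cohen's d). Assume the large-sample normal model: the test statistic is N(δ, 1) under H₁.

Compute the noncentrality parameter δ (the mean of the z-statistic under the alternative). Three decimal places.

δ = d·√n = 0.36 × √209 = 5.2045

δ ≈ 5.204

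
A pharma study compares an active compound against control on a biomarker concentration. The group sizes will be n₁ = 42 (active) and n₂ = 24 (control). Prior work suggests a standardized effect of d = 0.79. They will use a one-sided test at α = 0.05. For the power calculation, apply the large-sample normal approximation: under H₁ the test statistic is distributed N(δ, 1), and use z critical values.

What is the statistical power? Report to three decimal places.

Noncentrality parameter: δ = d / √(1/n₁ + 1/n₂) = 0.79 / √(1/42 + 1/24) = 3.0873
One-sided α = 0.05 → critical value z_{0.05} = 1.645.
Power = P(Z > 1.645 − δ) = Φ(1.442) = 0.9254.

Power ≈ 0.925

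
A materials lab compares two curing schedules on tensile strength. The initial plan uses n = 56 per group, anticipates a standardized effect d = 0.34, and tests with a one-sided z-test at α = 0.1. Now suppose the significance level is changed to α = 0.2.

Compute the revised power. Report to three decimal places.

δ = d·√(n/2) = 0.34 × √(56/2) = 1.7991 (unchanged). New critical value: z_{0.2} = 0.842.
Revised power = P(Z > 0.842 − δ) = Φ(0.957) = 0.8308.

Power ≈ 0.831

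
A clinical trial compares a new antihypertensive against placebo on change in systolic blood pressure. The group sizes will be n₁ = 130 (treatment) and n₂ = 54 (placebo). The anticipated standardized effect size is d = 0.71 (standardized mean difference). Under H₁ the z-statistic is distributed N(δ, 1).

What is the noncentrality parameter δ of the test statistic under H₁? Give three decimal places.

The noncentrality parameter scales effect size by the design's sample-size factor: δ = d / √(1/n₁ + 1/n₂) = 0.71 / √(1/130 + 1/54) = 4.3855

δ ≈ 4.385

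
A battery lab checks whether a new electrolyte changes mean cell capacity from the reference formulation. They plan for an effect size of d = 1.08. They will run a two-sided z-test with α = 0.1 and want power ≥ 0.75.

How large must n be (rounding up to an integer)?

For power 0.75 need Φ(δ − z_{0.05}) = 0.75, so δ = z_{0.05} + z_{0.25} = 1.645 + 0.674 = 2.319.
(For δ > 0 the lower-tail rejection region contributes negligibly to power, so the one-term inversion is standard.)
δ = d·√n ⇒ n = (δ/d)² = (2.319 / 1.08)² = 4.61.
Rounding up, n = 5.

n = 5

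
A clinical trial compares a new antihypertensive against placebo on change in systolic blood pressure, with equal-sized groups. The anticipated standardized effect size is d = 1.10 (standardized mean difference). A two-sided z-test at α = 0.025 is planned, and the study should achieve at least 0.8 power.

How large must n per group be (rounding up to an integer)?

Set Φ(δ − 2.241) = 0.8; then δ − 2.241 = Φ⁻¹(0.8) = 0.842, giving δ = 3.083.
(For δ > 0 the lower-tail rejection region contributes negligibly to power, so the one-term inversion is standard.)
δ = d·√(n/2) ⇒ n = 2(δ/d)² = 2 × (3.083 / 1.10)² = 15.71.
Round up to the next whole unit.

n = 16 per group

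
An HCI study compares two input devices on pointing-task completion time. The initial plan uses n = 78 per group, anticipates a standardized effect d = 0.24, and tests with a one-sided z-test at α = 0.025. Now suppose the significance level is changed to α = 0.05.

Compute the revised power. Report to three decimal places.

Power ≈ 0.442

δ = d·√(n/2) = 0.24 × √(78/2) = 1.4988 (unchanged). New critical value: z_{0.05} = 1.645.
Revised power = Φ(δ − 1.645) = Φ(-0.146) = 0.4419.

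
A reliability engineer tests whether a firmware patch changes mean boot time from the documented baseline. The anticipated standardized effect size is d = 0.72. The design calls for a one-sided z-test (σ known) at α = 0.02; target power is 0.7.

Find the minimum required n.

n = 13

Set Φ(δ − 2.054) = 0.7; then δ − 2.054 = Φ⁻¹(0.7) = 0.524, giving δ = 2.578.
δ = d·√n ⇒ n = (δ/d)² = (2.578 / 0.72)² = 12.82.
Round up to the next whole unit.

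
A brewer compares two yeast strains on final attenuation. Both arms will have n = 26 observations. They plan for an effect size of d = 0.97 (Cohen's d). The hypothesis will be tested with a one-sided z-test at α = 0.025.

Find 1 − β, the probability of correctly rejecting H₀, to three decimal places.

Noncentrality parameter: δ = d·√(n/2) = 0.97 × √(26/2) = 3.4974
Critical value for a one-sided test at α = 0.025: z_α = 1.960.
Power = Φ(δ − 1.960) = Φ(1.537) = 0.9379.

Power ≈ 0.938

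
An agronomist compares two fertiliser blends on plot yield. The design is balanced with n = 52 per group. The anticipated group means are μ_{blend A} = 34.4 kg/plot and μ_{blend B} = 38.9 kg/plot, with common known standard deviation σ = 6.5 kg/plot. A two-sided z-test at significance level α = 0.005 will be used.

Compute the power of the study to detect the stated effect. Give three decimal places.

Power ≈ 0.765

Standardized effect: d = |μ_{blend A} − μ_{blend B}| / σ = |34.4 − 38.9| / 6.5 = 0.6923
Noncentrality parameter: λ = d·√(n/2) = 0.6923 × √(52/2) = 3.5301
Two-sided α = 0.005 → critical value z_{0.0025} = 2.807.
Power = Φ(λ − 2.807) + Φ(−λ − 2.807) = Φ(0.723) + Φ(-6.337) = 0.7652 + 0.0000 = 0.7652.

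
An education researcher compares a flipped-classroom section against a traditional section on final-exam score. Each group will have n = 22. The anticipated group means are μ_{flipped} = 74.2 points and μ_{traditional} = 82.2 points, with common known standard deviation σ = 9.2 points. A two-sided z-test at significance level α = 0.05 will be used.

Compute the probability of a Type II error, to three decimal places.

Standardized effect: d = |μ_{flipped} − μ_{traditional}| / σ = |74.2 − 82.2| / 9.2 = 0.8696
Noncentrality parameter: δ = d·√(n/2) = 0.8696 × √(22/2) = 2.8840
Critical value for a two-sided test at α = 0.05: z_{α/2} = 1.960.
Power = Φ(δ − 1.960) + Φ(−δ − 1.960) = Φ(0.924) + Φ(-4.844) = 0.8223 + 0.0000 = 0.8223.
Type II error: β = 1 − power = 1 − 0.8223 = 0.1777.

β ≈ 0.178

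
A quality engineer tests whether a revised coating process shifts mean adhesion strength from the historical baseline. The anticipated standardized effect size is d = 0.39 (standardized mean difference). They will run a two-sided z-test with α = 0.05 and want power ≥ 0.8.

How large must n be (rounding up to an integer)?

Set Φ(δ − 1.960) = 0.8; then δ − 1.960 = Φ⁻¹(0.8) = 0.842, giving δ = 2.802.
(For δ > 0 the lower-tail rejection region contributes negligibly to power, so the one-term inversion is standard.)
δ = d·√n ⇒ n = (δ/d)² = (2.802 / 0.39)² = 51.60.
Round up to the next whole unit.

n = 52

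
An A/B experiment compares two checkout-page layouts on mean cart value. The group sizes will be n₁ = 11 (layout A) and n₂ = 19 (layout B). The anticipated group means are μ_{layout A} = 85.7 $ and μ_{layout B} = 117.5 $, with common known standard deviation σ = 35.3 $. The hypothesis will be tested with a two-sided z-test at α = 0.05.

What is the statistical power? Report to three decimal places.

Standardized effect: d = |μ_{layout A} − μ_{layout B}| / σ = |85.7 − 117.5| / 35.3 = 0.9008
Noncentrality parameter: δ = d / √(1/n₁ + 1/n₂) = 0.9008 / √(1/11 + 1/19) = 2.3777
Critical value for a two-sided test at α = 0.05: z_{α/2} = 1.960.
Power = Φ(δ − 1.960) + Φ(−δ − 1.960) = Φ(0.418) + Φ(-4.338) = 0.6619 + 0.0000 = 0.6620.

Power ≈ 0.662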